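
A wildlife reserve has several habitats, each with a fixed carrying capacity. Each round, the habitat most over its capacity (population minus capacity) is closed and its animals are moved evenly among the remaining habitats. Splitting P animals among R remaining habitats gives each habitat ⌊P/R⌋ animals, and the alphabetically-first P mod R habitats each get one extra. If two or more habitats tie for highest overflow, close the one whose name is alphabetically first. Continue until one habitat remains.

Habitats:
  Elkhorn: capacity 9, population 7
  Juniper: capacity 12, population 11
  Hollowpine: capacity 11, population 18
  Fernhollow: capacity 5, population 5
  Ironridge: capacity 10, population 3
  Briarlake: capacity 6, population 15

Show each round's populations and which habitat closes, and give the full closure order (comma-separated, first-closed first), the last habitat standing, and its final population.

Closure order: Briarlake, Hollowpine, Fernhollow, Elkhorn, Juniper
Last habitat: Ironridge with 59 animals

Round 1: Briarlake=15 Elkhorn=7 Fernhollow=5 Hollowpine=18 Ironridge=3 Juniper=11 → close Briarlake (overflow 9)
  15÷5 = 3 each, +1 to first 0
Round 2: Elkhorn=10 Fernhollow=8 Hollowpine=21 Ironridge=6 Juniper=14 → close Hollowpine (overflow 10)
  21÷4 = 5 each, +1 to first 1
Round 3: Elkhorn=16 Fernhollow=13 Ironridge=11 Juniper=19 → close Fernhollow (overflow 8)
  13÷3 = 4 each, +1 to first 1
Round 4: Elkhorn=21 Ironridge=15 Juniper=23 → close Elkhorn (overflow 12)
  21÷2 = 10 each, +1 to first 1
Round 5: Ironridge=26 Juniper=33 → close Juniper (overflow 21)
  33÷1 = 33 each, +1 to first 0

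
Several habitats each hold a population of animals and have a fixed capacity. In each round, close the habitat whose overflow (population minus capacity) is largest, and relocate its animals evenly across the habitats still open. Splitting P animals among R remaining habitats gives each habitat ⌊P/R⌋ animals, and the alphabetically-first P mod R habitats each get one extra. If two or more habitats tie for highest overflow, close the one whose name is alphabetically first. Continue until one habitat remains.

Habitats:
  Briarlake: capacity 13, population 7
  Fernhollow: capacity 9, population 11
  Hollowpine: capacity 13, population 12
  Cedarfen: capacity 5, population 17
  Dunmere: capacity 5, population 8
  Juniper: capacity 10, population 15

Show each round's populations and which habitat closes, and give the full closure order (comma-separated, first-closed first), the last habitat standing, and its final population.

Closure order: Cedarfen, Juniper, Dunmere, Fernhollow, Hollowpine
Last habitat: Briarlake with 70 animals

Round 1: Briarlake=7 Cedarfen=17 Dunmere=8 Fernhollow=11 Hollowpine=12 Juniper=15 → close Cedarfen (overflow 12)
  17÷5 = 3 each, +1 to first 2
Round 2: Briarlake=11 Dunmere=12 Fernhollow=14 Hollowpine=15 Juniper=18 → close Juniper (overflow 8)
  18÷4 = 4 each, +1 to first 2
Round 3: Briarlake=16 Dunmere=17 Fernhollow=18 Hollowpine=19 → close Dunmere (overflow 12)
  17÷3 = 5 each, +1 to first 2
Round 4: Briarlake=22 Fernhollow=24 Hollowpine=24 → close Fernhollow (overflow 15)
  24÷2 = 12 each, +1 to first 0
Round 5: Briarlake=34 Hollowpine=36 → close Hollowpine (overflow 23)
  36÷1 = 36 each, +1 to first 0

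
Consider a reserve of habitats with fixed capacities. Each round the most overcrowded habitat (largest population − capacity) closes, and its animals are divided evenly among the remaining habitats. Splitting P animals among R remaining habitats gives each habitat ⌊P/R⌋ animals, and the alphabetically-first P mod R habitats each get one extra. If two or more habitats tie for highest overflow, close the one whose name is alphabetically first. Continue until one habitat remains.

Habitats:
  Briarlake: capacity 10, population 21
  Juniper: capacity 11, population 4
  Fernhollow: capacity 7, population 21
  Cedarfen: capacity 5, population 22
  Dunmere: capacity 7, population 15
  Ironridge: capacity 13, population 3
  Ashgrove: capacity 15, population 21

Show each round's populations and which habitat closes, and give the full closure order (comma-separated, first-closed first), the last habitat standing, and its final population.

Closure order: Cedarfen, Fernhollow, Briarlake, Dunmere, Ashgrove, Juniper
Last habitat: Ironridge with 107 animals

Round 1: Ashgrove=21 Briarlake=21 Cedarfen=22 Dunmere=15 Fernhollow=21 Ironridge=3 Juniper=4 → close Cedarfen (overflow 17)
  22÷6 = 3 each, +1 to first 4
Round 2: Ashgrove=25 Briarlake=25 Dunmere=19 Fernhollow=25 Ironridge=6 Juniper=7 → close Fernhollow (overflow 18)
  25÷5 = 5 each, +1 to first 0
Round 3: Ashgrove=30 Briarlake=30 Dunmere=24 Ironridge=11 Juniper=12 → close Briarlake (overflow 20)
  30÷4 = 7 each, +1 to first 2
Round 4: Ashgrove=38 Dunmere=32 Ironridge=18 Juniper=19 → close Dunmere (overflow 25)
  32÷3 = 10 each, +1 to first 2
Round 5: Ashgrove=49 Ironridge=29 Juniper=29 → close Ashgrove (overflow 34)
  49÷2 = 24 each, +1 to first 1
Round 6: Ironridge=54 Juniper=53 → close Juniper (overflow 42)
  53÷1 = 53 each, +1 to first 0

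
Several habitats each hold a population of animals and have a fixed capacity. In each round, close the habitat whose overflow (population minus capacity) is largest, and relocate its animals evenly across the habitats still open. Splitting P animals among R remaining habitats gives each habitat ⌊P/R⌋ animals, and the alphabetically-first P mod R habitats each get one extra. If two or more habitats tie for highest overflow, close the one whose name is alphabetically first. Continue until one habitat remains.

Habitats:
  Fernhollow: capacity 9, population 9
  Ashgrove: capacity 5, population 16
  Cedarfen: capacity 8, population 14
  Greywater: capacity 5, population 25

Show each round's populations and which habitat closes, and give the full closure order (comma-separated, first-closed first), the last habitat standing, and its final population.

Closure order: Greywater, Ashgrove, Cedarfen
Last habitat: Fernhollow with 64 animals

Round 1: Ashgrove=16 Cedarfen=14 Fernhollow=9 Greywater=25 → close Greywater (overflow 20)
  25÷3 = 8 each, +1 to first 1
Round 2: Ashgrove=25 Cedarfen=22 Fernhollow=17 → close Ashgrove (overflow 20)
  25÷2 = 12 each, +1 to first 1
Round 3: Cedarfen=35 Fernhollow=29 → close Cedarfen (overflow 27)
  35÷1 = 35 each, +1 to first 0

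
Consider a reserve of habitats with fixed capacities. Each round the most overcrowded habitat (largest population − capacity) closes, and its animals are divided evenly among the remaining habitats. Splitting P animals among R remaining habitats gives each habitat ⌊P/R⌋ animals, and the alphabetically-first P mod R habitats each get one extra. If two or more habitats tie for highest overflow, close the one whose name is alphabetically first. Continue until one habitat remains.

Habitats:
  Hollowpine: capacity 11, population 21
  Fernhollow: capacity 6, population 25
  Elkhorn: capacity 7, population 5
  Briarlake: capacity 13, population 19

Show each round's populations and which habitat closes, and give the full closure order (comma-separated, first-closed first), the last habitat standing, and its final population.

Round 1: Briarlake=19 Elkhorn=5 Fernhollow=25 Hollowpine=21 → close Fernhollow (overflow 19)
  25÷3 = 8 each, +1 to first 1
Round 2: Briarlake=28 Elkhorn=13 Hollowpine=29 → close Hollowpine (overflow 18)
  29÷2 = 14 each, +1 to first 1
Round 3: Briarlake=43 Elkhorn=27 → close Briarlake (overflow 30)
  43÷1 = 43 each, +1 to first 0

Closure order: Fernhollow, Hollowpine, Briarlake
Last habitat: Elkhorn with 70 animals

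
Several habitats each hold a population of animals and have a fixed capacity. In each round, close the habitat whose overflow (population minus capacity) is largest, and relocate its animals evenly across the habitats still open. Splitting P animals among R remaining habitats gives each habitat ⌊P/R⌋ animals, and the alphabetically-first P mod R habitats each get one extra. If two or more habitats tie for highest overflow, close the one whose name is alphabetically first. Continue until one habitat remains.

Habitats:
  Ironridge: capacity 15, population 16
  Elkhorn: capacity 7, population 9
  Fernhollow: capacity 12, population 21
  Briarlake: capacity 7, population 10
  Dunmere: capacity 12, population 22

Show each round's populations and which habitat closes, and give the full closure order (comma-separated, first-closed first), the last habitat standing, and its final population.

Round 1: Briarlake=10 Dunmere=22 Elkhorn=9 Fernhollow=21 Ironridge=16 → close Dunmere (overflow 10)
  22÷4 = 5 each, +1 to first 2
Round 2: Briarlake=16 Elkhorn=15 Fernhollow=26 Ironridge=21 → close Fernhollow (overflow 14)
  26÷3 = 8 each, +1 to first 2
Round 3: Briarlake=25 Elkhorn=24 Ironridge=29 → close Briarlake (overflow 18)
  25÷2 = 12 each, +1 to first 1
Round 4: Elkhorn=37 Ironridge=41 → close Elkhorn (overflow 30)
  37÷1 = 37 each, +1 to first 0

Closure order: Dunmere, Fernhollow, Briarlake, Elkhorn
Last habitat: Ironridge with 78 animals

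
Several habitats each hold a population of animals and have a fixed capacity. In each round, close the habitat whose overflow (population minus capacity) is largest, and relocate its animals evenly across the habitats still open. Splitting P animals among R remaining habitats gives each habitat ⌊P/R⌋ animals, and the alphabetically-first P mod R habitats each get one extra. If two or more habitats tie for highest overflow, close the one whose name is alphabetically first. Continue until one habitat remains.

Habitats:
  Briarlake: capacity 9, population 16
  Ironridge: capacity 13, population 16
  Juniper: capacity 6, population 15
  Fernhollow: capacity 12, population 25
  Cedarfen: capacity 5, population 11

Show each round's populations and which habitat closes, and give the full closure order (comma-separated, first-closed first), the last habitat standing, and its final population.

Round 1: Briarlake=16 Cedarfen=11 Fernhollow=25 Ironridge=16 Juniper=15 → close Fernhollow (overflow 13)
  25÷4 = 6 each, +1 to first 1
Round 2: Briarlake=23 Cedarfen=17 Ironridge=22 Juniper=21 → close Juniper (overflow 15)
  21÷3 = 7 each, +1 to first 0
Round 3: Briarlake=30 Cedarfen=24 Ironridge=29 → close Briarlake (overflow 21)
  30÷2 = 15 each, +1 to first 0
Round 4: Cedarfen=39 Ironridge=44 → close Cedarfen (overflow 34)
  39÷1 = 39 each, +1 to first 0

Closure order: Fernhollow, Juniper, Briarlake, Cedarfen
Last habitat: Ironridge with 83 animals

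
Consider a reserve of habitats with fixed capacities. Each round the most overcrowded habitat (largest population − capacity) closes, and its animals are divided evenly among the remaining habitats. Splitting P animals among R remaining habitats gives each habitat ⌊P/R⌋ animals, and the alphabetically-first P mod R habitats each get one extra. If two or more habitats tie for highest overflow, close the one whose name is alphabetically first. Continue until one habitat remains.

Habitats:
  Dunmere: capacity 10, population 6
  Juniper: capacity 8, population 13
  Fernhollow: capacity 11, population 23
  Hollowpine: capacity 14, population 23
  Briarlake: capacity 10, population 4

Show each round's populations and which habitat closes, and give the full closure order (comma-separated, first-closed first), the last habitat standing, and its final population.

Round 1: Briarlake=4 Dunmere=6 Fernhollow=23 Hollowpine=23 Juniper=13 → close Fernhollow (overflow 12)
  23÷4 = 5 each, +1 to first 3
Round 2: Briarlake=10 Dunmere=12 Hollowpine=29 Juniper=18 → close Hollowpine (overflow 15)
  29÷3 = 9 each, +1 to first 2
Round 3: Briarlake=20 Dunmere=22 Juniper=27 → close Juniper (overflow 19)
  27÷2 = 13 each, +1 to first 1
Round 4: Briarlake=34 Dunmere=35 → close Dunmere (overflow 25)
  35÷1 = 35 each, +1 to first 0

Closure order: Fernhollow, Hollowpine, Juniper, Dunmere
Last habitat: Briarlake with 69 animals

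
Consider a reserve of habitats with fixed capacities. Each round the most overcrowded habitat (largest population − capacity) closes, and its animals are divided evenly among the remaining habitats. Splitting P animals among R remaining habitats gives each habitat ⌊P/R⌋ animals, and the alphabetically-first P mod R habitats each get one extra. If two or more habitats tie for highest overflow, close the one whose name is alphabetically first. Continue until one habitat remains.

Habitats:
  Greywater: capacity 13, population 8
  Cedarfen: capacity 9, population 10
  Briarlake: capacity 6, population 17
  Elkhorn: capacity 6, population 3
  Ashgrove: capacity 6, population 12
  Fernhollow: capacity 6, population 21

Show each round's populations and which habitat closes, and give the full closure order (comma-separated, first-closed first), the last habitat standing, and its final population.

Round 1: Ashgrove=12 Briarlake=17 Cedarfen=10 Elkhorn=3 Fernhollow=21 Greywater=8 → close Fernhollow (overflow 15)
  21÷5 = 4 each, +1 to first 1
Round 2: Ashgrove=17 Briarlake=21 Cedarfen=14 Elkhorn=7 Greywater=12 → close Briarlake (overflow 15)
  21÷4 = 5 each, +1 to first 1
Round 3: Ashgrove=23 Cedarfen=19 Elkhorn=12 Greywater=17 → close Ashgrove (overflow 17)
  23÷3 = 7 each, +1 to first 2
Round 4: Cedarfen=27 Elkhorn=20 Greywater=24 → close Cedarfen (overflow 18)
  27÷2 = 13 each, +1 to first 1
Round 5: Elkhorn=34 Greywater=37 → close Elkhorn (overflow 28)
  34÷1 = 34 each, +1 to first 0

Closure order: Fernhollow, Briarlake, Ashgrove, Cedarfen, Elkhorn
Last habitat: Greywater with 71 animals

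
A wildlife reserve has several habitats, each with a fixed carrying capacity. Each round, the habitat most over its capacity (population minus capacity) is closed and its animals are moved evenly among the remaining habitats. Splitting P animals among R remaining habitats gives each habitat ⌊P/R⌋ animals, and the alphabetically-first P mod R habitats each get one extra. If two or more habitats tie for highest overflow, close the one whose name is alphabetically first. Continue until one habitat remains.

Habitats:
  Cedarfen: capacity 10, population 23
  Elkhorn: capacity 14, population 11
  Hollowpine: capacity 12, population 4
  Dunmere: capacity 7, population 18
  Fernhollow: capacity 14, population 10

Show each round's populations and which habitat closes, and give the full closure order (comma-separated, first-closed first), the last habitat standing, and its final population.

Closure order: Cedarfen, Dunmere, Elkhorn, Fernhollow
Last habitat: Hollowpine with 66 animals

Round 1: Cedarfen=23 Dunmere=18 Elkhorn=11 Fernhollow=10 Hollowpine=4 → close Cedarfen (overflow 13)
  23÷4 = 5 each, +1 to first 3
Round 2: Dunmere=24 Elkhorn=17 Fernhollow=16 Hollowpine=9 → close Dunmere (overflow 17)
  24÷3 = 8 each, +1 to first 0
Round 3: Elkhorn=25 Fernhollow=24 Hollowpine=17 → close Elkhorn (overflow 11)
  25÷2 = 12 each, +1 to first 1
Round 4: Fernhollow=37 Hollowpine=29 → close Fernhollow (overflow 23)
  37÷1 = 37 each, +1 to first 0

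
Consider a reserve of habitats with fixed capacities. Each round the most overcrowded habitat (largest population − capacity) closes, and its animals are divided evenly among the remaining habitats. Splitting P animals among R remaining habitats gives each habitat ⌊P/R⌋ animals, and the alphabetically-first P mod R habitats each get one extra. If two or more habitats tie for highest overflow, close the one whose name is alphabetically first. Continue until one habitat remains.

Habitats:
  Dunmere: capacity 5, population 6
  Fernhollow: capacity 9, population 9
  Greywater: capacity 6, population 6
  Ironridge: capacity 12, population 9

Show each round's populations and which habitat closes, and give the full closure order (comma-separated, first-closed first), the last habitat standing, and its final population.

Round 1: Dunmere=6 Fernhollow=9 Greywater=6 Ironridge=9 → close Dunmere (overflow 1)
  6÷3 = 2 each, +1 to first 0
Round 2: Fernhollow=11 Greywater=8 Ironridge=11 → close Fernhollow (overflow 2)
  11÷2 = 5 each, +1 to first 1
Round 3: Greywater=14 Ironridge=16 → close Greywater (overflow 8)
  14÷1 = 14 each, +1 to first 0

Closure order: Dunmere, Fernhollow, Greywater
Last habitat: Ironridge with 30 animals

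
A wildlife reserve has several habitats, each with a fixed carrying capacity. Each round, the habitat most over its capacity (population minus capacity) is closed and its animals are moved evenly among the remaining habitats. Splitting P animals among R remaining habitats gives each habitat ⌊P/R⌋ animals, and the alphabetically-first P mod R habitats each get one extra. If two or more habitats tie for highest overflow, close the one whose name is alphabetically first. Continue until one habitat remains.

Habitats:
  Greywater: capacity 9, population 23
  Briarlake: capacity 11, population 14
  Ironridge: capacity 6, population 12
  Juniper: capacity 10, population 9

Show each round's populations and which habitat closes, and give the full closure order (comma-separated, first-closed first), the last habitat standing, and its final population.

Round 1: Briarlake=14 Greywater=23 Ironridge=12 Juniper=9 → close Greywater (overflow 14)
  23÷3 = 7 each, +1 to first 2
Round 2: Briarlake=22 Ironridge=20 Juniper=16 → close Ironridge (overflow 14)
  20÷2 = 10 each, +1 to first 0
Round 3: Briarlake=32 Juniper=26 → close Briarlake (overflow 21)
  32÷1 = 32 each, +1 to first 0

Closure order: Greywater, Ironridge, Briarlake
Last habitat: Juniper with 58 animals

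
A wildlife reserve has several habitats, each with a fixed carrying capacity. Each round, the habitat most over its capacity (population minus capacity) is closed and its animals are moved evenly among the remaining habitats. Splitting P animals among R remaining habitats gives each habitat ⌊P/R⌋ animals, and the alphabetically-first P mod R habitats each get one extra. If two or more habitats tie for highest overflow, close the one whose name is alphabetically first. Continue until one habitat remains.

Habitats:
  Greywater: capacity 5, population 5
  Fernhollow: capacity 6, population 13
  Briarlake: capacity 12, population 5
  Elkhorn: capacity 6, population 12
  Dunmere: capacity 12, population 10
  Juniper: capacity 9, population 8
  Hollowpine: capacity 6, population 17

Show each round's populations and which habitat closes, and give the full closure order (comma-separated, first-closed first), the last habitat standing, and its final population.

Closure order: Hollowpine, Fernhollow, Elkhorn, Greywater, Dunmere, Juniper
Last habitat: Briarlake with 70 animals

Round 1: Briarlake=5 Dunmere=10 Elkhorn=12 Fernhollow=13 Greywater=5 Hollowpine=17 Juniper=8 → close Hollowpine (overflow 11)
  17÷6 = 2 each, +1 to first 5
Round 2: Briarlake=8 Dunmere=13 Elkhorn=15 Fernhollow=16 Greywater=8 Juniper=10 → close Fernhollow (overflow 10)
  16÷5 = 3 each, +1 to first 1
Round 3: Briarlake=12 Dunmere=16 Elkhorn=18 Greywater=11 Juniper=13 → close Elkhorn (overflow 12)
  18÷4 = 4 each, +1 to first 2
Round 4: Briarlake=17 Dunmere=21 Greywater=15 Juniper=17 → close Greywater (overflow 10)
  15÷3 = 5 each, +1 to first 0
Round 5: Briarlake=22 Dunmere=26 Juniper=22 → close Dunmere (overflow 14)
  26÷2 = 13 each, +1 to first 0
Round 6: Briarlake=35 Juniper=35 → close Juniper (overflow 26)
  35÷1 = 35 each, +1 to first 0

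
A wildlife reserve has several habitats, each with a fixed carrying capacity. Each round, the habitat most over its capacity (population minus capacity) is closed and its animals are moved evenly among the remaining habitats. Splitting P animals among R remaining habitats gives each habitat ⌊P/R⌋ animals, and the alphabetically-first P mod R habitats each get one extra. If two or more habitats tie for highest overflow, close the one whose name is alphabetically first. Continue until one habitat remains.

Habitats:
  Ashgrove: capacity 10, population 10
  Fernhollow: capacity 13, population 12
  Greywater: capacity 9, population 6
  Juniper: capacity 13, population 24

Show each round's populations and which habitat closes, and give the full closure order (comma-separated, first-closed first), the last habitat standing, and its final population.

Round 1: Ashgrove=10 Fernhollow=12 Greywater=6 Juniper=24 → close Juniper (overflow 11)
  24÷3 = 8 each, +1 to first 0
Round 2: Ashgrove=18 Fernhollow=20 Greywater=14 → close Ashgrove (overflow 8)
  18÷2 = 9 each, +1 to first 0
Round 3: Fernhollow=29 Greywater=23 → close Fernhollow (overflow 16)
  29÷1 = 29 each, +1 to first 0

Closure order: Juniper, Ashgrove, Fernhollow
Last habitat: Greywater with 52 animals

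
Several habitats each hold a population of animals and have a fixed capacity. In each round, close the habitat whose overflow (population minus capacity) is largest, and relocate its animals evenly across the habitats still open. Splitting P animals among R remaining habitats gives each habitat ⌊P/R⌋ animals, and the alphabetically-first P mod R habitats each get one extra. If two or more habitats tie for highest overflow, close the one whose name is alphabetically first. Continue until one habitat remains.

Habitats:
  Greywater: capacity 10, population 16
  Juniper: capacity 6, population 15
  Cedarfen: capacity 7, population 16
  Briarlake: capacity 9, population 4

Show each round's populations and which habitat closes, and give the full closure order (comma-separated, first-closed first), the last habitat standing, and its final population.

Round 1: Briarlake=4 Cedarfen=16 Greywater=16 Juniper=15 → close Cedarfen (overflow 9)
  16÷3 = 5 each, +1 to first 1
Round 2: Briarlake=10 Greywater=21 Juniper=20 → close Juniper (overflow 14)
  20÷2 = 10 each, +1 to first 0
Round 3: Briarlake=20 Greywater=31 → close Greywater (overflow 21)
  31÷1 = 31 each, +1 to first 0

Closure order: Cedarfen, Juniper, Greywater
Last habitat: Briarlake with 51 animals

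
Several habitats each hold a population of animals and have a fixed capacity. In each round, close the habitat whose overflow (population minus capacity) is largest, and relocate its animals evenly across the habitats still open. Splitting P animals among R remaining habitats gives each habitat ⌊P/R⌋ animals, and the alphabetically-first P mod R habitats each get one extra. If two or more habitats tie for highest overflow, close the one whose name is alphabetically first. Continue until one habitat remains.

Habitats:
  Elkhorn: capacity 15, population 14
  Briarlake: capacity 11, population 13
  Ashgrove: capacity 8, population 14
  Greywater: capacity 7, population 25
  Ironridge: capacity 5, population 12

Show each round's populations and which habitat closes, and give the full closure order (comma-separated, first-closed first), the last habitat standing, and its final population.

Round 1: Ashgrove=14 Briarlake=13 Elkhorn=14 Greywater=25 Ironridge=12 → close Greywater (overflow 18)
  25÷4 = 6 each, +1 to first 1
Round 2: Ashgrove=21 Briarlake=19 Elkhorn=20 Ironridge=18 → close Ashgrove (overflow 13)
  21÷3 = 7 each, +1 to first 0
Round 3: Briarlake=26 Elkhorn=27 Ironridge=25 → close Ironridge (overflow 20)
  25÷2 = 12 each, +1 to first 1
Round 4: Briarlake=39 Elkhorn=39 → close Briarlake (overflow 28)
  39÷1 = 39 each, +1 to first 0

Closure order: Greywater, Ashgrove, Ironridge, Briarlake
Last habitat: Elkhorn with 78 animals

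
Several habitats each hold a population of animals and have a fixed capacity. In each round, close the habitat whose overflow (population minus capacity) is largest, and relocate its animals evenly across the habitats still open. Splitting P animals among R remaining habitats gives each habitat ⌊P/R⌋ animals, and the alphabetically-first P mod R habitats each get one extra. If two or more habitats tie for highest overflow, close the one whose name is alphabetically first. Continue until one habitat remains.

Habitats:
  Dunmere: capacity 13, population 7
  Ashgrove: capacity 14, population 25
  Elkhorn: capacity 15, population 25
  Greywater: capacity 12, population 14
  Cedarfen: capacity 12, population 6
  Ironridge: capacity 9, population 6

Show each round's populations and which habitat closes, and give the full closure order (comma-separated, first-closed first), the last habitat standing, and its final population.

Round 1: Ashgrove=25 Cedarfen=6 Dunmere=7 Elkhorn=25 Greywater=14 Ironridge=6 → close Ashgrove (overflow 11)
  25÷5 = 5 each, +1 to first 0
Round 2: Cedarfen=11 Dunmere=12 Elkhorn=30 Greywater=19 Ironridge=11 → close Elkhorn (overflow 15)
  30÷4 = 7 each, +1 to first 2
Round 3: Cedarfen=19 Dunmere=20 Greywater=26 Ironridge=18 → close Greywater (overflow 14)
  26÷3 = 8 each, +1 to first 2
Round 4: Cedarfen=28 Dunmere=29 Ironridge=26 → close Ironridge (overflow 17)
  26÷2 = 13 each, +1 to first 0
Round 5: Cedarfen=41 Dunmere=42 → close Cedarfen (overflow 29)
  41÷1 = 41 each, +1 to first 0

Closure order: Ashgrove, Elkhorn, Greywater, Ironridge, Cedarfen
Last habitat: Dunmere with 83 animals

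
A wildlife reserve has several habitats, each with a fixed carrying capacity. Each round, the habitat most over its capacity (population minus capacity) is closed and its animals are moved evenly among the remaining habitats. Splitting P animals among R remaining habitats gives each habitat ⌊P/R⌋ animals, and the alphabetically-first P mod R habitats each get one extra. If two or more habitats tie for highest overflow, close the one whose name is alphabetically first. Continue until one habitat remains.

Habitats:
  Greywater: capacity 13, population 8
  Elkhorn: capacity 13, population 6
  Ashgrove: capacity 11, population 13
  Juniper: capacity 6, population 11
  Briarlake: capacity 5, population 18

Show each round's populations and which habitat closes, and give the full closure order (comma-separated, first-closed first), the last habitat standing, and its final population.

Round 1: Ashgrove=13 Briarlake=18 Elkhorn=6 Greywater=8 Juniper=11 → close Briarlake (overflow 13)
  18÷4 = 4 each, +1 to first 2
Round 2: Ashgrove=18 Elkhorn=11 Greywater=12 Juniper=15 → close Juniper (overflow 9)
  15÷3 = 5 each, +1 to first 0
Round 3: Ashgrove=23 Elkhorn=16 Greywater=17 → close Ashgrove (overflow 12)
  23÷2 = 11 each, +1 to first 1
Round 4: Elkhorn=28 Greywater=28 → close Elkhorn (overflow 15)
  28÷1 = 28 each, +1 to first 0

Closure order: Briarlake, Juniper, Ashgrove, Elkhorn
Last habitat: Greywater with 56 animals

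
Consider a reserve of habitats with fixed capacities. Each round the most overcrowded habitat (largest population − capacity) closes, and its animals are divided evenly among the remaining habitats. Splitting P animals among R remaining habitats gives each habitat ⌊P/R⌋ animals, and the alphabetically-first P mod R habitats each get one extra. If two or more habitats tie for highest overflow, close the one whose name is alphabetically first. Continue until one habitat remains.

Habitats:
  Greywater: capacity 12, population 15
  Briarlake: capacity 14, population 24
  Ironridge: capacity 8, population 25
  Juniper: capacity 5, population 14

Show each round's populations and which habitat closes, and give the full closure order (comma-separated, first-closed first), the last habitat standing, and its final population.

Closure order: Ironridge, Briarlake, Juniper
Last habitat: Greywater with 78 animals

Round 1: Briarlake=24 Greywater=15 Ironridge=25 Juniper=14 → close Ironridge (overflow 17)
  25÷3 = 8 each, +1 to first 1
Round 2: Briarlake=33 Greywater=23 Juniper=22 → close Briarlake (overflow 19)
  33÷2 = 16 each, +1 to first 1
Round 3: Greywater=40 Juniper=38 → close Juniper (overflow 33)
  38÷1 = 38 each, +1 to first 0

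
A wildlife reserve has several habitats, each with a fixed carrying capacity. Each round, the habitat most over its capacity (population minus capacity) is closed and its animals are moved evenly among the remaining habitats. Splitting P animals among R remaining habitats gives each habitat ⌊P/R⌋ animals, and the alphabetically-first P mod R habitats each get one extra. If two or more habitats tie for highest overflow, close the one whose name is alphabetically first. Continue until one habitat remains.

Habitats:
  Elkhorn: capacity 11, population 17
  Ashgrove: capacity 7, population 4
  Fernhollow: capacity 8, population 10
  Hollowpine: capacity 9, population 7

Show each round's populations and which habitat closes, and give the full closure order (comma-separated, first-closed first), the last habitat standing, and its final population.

Round 1: Ashgrove=4 Elkhorn=17 Fernhollow=10 Hollowpine=7 → close Elkhorn (overflow 6)
  17÷3 = 5 each, +1 to first 2
Round 2: Ashgrove=10 Fernhollow=16 Hollowpine=12 → close Fernhollow (overflow 8)
  16÷2 = 8 each, +1 to first 0
Round 3: Ashgrove=18 Hollowpine=20 → close Ashgrove (overflow 11)
  18÷1 = 18 each, +1 to first 0

Closure order: Elkhorn, Fernhollow, Ashgrove
Last habitat: Hollowpine with 38 animals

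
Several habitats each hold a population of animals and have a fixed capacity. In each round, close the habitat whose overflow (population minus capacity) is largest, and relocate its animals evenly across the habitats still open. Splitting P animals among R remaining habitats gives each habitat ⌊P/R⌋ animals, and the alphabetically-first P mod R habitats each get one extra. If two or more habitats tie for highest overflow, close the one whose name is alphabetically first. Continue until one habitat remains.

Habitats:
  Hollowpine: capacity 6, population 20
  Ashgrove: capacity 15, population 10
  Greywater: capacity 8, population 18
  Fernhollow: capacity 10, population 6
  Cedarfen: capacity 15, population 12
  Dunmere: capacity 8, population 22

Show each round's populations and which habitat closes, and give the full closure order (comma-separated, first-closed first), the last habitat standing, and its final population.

Round 1: Ashgrove=10 Cedarfen=12 Dunmere=22 Fernhollow=6 Greywater=18 Hollowpine=20 → close Dunmere (overflow 14)
  22÷5 = 4 each, +1 to first 2
Round 2: Ashgrove=15 Cedarfen=17 Fernhollow=10 Greywater=22 Hollowpine=24 → close Hollowpine (overflow 18)
  24÷4 = 6 each, +1 to first 0
Round 3: Ashgrove=21 Cedarfen=23 Fernhollow=16 Greywater=28 → close Greywater (overflow 20)
  28÷3 = 9 each, +1 to first 1
Round 4: Ashgrove=31 Cedarfen=32 Fernhollow=25 → close Cedarfen (overflow 17)
  32÷2 = 16 each, +1 to first 0
Round 5: Ashgrove=47 Fernhollow=41 → close Ashgrove (overflow 32)
  47÷1 = 47 each, +1 to first 0

Closure order: Dunmere, Hollowpine, Greywater, Cedarfen, Ashgrove
Last habitat: Fernhollow with 88 animals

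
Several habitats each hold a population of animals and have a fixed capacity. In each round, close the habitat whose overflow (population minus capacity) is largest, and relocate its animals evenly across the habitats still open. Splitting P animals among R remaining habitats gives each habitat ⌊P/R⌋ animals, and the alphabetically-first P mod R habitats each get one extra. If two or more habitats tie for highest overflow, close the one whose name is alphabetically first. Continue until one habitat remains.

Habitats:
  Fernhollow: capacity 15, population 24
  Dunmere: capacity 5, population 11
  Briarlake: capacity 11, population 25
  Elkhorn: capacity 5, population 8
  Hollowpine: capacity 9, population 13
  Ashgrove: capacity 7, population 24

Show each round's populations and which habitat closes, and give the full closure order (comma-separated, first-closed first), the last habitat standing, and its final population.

Closure order: Ashgrove, Briarlake, Fernhollow, Dunmere, Elkhorn
Last habitat: Hollowpine with 105 animals

Round 1: Ashgrove=24 Briarlake=25 Dunmere=11 Elkhorn=8 Fernhollow=24 Hollowpine=13 → close Ashgrove (overflow 17)
  24÷5 = 4 each, +1 to first 4
Round 2: Briarlake=30 Dunmere=16 Elkhorn=13 Fernhollow=29 Hollowpine=17 → close Briarlake (overflow 19)
  30÷4 = 7 each, +1 to first 2
Round 3: Dunmere=24 Elkhorn=21 Fernhollow=36 Hollowpine=24 → close Fernhollow (overflow 21)
  36÷3 = 12 each, +1 to first 0
Round 4: Dunmere=36 Elkhorn=33 Hollowpine=36 → close Dunmere (overflow 31)
  36÷2 = 18 each, +1 to first 0
Round 5: Elkhorn=51 Hollowpine=54 → close Elkhorn (overflow 46)
  51÷1 = 51 each, +1 to first 0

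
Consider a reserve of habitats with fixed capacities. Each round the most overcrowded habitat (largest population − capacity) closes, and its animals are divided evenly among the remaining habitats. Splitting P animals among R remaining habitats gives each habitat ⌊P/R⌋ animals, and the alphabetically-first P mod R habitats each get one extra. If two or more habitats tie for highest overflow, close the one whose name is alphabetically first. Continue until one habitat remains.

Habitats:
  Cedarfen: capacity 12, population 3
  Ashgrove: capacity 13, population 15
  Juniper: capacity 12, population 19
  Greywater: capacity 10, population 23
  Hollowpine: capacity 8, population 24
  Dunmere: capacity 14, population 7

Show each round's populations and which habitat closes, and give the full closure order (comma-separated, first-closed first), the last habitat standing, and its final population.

Round 1: Ashgrove=15 Cedarfen=3 Dunmere=7 Greywater=23 Hollowpine=24 Juniper=19 → close Hollowpine (overflow 16)
  24÷5 = 4 each, +1 to first 4
Round 2: Ashgrove=20 Cedarfen=8 Dunmere=12 Greywater=28 Juniper=23 → close Greywater (overflow 18)
  28÷4 = 7 each, +1 to first 0
Round 3: Ashgrove=27 Cedarfen=15 Dunmere=19 Juniper=30 → close Juniper (overflow 18)
  30÷3 = 10 each, +1 to first 0
Round 4: Ashgrove=37 Cedarfen=25 Dunmere=29 → close Ashgrove (overflow 24)
  37÷2 = 18 each, +1 to first 1
Round 5: Cedarfen=44 Dunmere=47 → close Dunmere (overflow 33)
  47÷1 = 47 each, +1 to first 0

Closure order: Hollowpine, Greywater, Juniper, Ashgrove, Dunmere
Last habitat: Cedarfen with 91 animals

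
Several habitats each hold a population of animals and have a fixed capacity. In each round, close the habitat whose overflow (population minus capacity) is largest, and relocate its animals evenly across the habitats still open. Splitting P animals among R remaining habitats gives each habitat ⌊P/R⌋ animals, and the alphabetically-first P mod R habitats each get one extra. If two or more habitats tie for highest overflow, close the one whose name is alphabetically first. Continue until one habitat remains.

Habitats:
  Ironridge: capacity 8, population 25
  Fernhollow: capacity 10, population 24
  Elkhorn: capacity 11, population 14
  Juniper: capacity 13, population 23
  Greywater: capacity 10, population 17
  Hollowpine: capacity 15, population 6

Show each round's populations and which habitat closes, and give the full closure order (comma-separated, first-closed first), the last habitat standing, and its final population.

Closure order: Ironridge, Fernhollow, Juniper, Greywater, Elkhorn
Last habitat: Hollowpine with 109 animals

Round 1: Elkhorn=14 Fernhollow=24 Greywater=17 Hollowpine=6 Ironridge=25 Juniper=23 → close Ironridge (overflow 17)
  25÷5 = 5 each, +1 to first 0
Round 2: Elkhorn=19 Fernhollow=29 Greywater=22 Hollowpine=11 Juniper=28 → close Fernhollow (overflow 19)
  29÷4 = 7 each, +1 to first 1
Round 3: Elkhorn=27 Greywater=29 Hollowpine=18 Juniper=35 → close Juniper (overflow 22)
  35÷3 = 11 each, +1 to first 2
Round 4: Elkhorn=39 Greywater=41 Hollowpine=29 → close Greywater (overflow 31)
  41÷2 = 20 each, +1 to first 1
Round 5: Elkhorn=60 Hollowpine=49 → close Elkhorn (overflow 49)
  60÷1 = 60 each, +1 to first 0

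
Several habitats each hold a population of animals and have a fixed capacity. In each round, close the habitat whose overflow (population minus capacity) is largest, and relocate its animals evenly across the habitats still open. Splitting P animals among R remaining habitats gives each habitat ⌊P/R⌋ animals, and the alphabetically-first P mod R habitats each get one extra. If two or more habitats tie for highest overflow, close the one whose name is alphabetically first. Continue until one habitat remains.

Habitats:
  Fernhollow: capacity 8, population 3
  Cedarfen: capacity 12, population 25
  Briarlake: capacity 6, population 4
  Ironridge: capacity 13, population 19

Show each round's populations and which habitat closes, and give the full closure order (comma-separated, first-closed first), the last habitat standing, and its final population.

Closure order: Cedarfen, Ironridge, Briarlake
Last habitat: Fernhollow with 51 animals

Round 1: Briarlake=4 Cedarfen=25 Fernhollow=3 Ironridge=19 → close Cedarfen (overflow 13)
  25÷3 = 8 each, +1 to first 1
Round 2: Briarlake=13 Fernhollow=11 Ironridge=27 → close Ironridge (overflow 14)
  27÷2 = 13 each, +1 to first 1
Round 3: Briarlake=27 Fernhollow=24 → close Briarlake (overflow 21)
  27÷1 = 27 each, +1 to first 0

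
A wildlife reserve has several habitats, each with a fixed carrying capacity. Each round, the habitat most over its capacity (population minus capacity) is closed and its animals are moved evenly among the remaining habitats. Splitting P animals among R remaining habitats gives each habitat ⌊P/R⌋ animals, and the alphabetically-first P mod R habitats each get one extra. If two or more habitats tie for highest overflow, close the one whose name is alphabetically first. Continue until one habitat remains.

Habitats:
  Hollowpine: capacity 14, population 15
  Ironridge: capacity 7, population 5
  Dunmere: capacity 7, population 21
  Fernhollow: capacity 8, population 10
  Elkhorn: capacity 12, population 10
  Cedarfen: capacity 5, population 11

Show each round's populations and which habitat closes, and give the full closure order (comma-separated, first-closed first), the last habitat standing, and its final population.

Round 1: Cedarfen=11 Dunmere=21 Elkhorn=10 Fernhollow=10 Hollowpine=15 Ironridge=5 → close Dunmere (overflow 14)
  21÷5 = 4 each, +1 to first 1
Round 2: Cedarfen=16 Elkhorn=14 Fernhollow=14 Hollowpine=19 Ironridge=9 → close Cedarfen (overflow 11)
  16÷4 = 4 each, +1 to first 0
Round 3: Elkhorn=18 Fernhollow=18 Hollowpine=23 Ironridge=13 → close Fernhollow (overflow 10)
  18÷3 = 6 each, +1 to first 0
Round 4: Elkhorn=24 Hollowpine=29 Ironridge=19 → close Hollowpine (overflow 15)
  29÷2 = 14 each, +1 to first 1
Round 5: Elkhorn=39 Ironridge=33 → close Elkhorn (overflow 27)
  39÷1 = 39 each, +1 to first 0

Closure order: Dunmere, Cedarfen, Fernhollow, Hollowpine, Elkhorn
Last habitat: Ironridge with 72 animals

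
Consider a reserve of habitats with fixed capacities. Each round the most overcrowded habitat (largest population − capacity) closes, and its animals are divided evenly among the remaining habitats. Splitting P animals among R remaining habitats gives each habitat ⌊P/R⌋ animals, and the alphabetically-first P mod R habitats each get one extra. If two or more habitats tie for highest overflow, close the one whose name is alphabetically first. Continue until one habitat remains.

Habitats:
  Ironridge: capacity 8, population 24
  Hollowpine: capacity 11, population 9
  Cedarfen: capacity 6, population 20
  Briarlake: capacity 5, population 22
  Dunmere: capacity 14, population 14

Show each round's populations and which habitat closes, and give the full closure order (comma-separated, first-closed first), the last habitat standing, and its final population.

Round 1: Briarlake=22 Cedarfen=20 Dunmere=14 Hollowpine=9 Ironridge=24 → close Briarlake (overflow 17)
  22÷4 = 5 each, +1 to first 2
Round 2: Cedarfen=26 Dunmere=20 Hollowpine=14 Ironridge=29 → close Ironridge (overflow 21)
  29÷3 = 9 each, +1 to first 2
Round 3: Cedarfen=36 Dunmere=30 Hollowpine=23 → close Cedarfen (overflow 30)
  36÷2 = 18 each, +1 to first 0
Round 4: Dunmere=48 Hollowpine=41 → close Dunmere (overflow 34)
  48÷1 = 48 each, +1 to first 0

Closure order: Briarlake, Ironridge, Cedarfen, Dunmere
Last habitat: Hollowpine with 89 animals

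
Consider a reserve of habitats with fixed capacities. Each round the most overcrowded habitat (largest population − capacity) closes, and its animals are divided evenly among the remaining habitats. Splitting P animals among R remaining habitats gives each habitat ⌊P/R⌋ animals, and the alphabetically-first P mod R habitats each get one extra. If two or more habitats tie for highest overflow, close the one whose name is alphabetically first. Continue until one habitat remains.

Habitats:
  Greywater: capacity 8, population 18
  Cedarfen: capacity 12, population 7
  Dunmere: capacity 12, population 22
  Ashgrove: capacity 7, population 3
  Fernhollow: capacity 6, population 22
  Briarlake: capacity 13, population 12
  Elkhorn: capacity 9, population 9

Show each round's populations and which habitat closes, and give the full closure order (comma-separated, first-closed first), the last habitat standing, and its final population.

Round 1: Ashgrove=3 Briarlake=12 Cedarfen=7 Dunmere=22 Elkhorn=9 Fernhollow=22 Greywater=18 → close Fernhollow (overflow 16)
  22÷6 = 3 each, +1 to first 4
Round 2: Ashgrove=7 Briarlake=16 Cedarfen=11 Dunmere=26 Elkhorn=12 Greywater=21 → close Dunmere (overflow 14)
  26÷5 = 5 each, +1 to first 1
Round 3: Ashgrove=13 Briarlake=21 Cedarfen=16 Elkhorn=17 Greywater=26 → close Greywater (overflow 18)
  26÷4 = 6 each, +1 to first 2
Round 4: Ashgrove=20 Briarlake=28 Cedarfen=22 Elkhorn=23 → close Briarlake (overflow 15)
  28÷3 = 9 each, +1 to first 1
Round 5: Ashgrove=30 Cedarfen=31 Elkhorn=32 → close Ashgrove (overflow 23)
  30÷2 = 15 each, +1 to first 0
Round 6: Cedarfen=46 Elkhorn=47 → close Elkhorn (overflow 38)
  47÷1 = 47 each, +1 to first 0

Closure order: Fernhollow, Dunmere, Greywater, Briarlake, Ashgrove, Elkhorn
Last habitat: Cedarfen with 93 animals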